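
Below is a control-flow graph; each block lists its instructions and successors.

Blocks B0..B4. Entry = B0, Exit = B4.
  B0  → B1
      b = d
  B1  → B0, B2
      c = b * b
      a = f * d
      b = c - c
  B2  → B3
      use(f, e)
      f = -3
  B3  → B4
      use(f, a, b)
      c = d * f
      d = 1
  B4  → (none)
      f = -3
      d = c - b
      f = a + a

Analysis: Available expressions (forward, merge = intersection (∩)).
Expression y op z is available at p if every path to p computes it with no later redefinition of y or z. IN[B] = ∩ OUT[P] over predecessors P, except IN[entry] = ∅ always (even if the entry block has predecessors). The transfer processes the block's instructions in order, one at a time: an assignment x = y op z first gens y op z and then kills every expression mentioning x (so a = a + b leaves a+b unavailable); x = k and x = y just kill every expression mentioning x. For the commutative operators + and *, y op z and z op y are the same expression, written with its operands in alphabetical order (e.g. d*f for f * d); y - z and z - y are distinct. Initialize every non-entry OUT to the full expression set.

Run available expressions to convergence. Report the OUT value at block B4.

Answer: {a+a, c-b}

Working:
Converged values:
  B0:  IN={}  OUT={}
  B1:  IN={}  OUT={c-c, d*f}
  B2:  IN={c-c, d*f}  OUT={c-c}
  B3:  IN={c-c}  OUT={}
  B4:  IN={}  OUT={a+a, c-b}

Merge at B4: IN[B4] = OUT[B3] = {}
Applying B4's transfer function to that IN value gives OUT[B4] (row B4 above).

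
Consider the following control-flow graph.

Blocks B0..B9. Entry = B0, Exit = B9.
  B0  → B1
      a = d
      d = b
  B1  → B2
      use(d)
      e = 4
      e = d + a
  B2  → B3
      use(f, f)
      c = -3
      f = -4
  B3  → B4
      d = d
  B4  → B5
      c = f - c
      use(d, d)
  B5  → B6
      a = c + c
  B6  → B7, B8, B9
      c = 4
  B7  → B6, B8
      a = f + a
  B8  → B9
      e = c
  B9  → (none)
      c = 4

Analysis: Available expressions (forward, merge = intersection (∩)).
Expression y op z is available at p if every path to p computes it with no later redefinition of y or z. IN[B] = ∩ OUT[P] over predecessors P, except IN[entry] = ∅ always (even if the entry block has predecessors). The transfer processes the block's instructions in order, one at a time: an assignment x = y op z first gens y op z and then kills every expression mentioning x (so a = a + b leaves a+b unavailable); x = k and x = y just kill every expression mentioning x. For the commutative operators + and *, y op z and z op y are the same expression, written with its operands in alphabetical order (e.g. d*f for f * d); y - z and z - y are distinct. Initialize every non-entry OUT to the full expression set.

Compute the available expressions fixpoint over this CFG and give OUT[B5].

Answer: {c+c}

Working:
Converged values:
  B0: | IN={} | OUT={}
  B1: | IN={} | OUT={a+d}
  B2: | IN={a+d} | OUT={a+d}
  B3: | IN={a+d} | OUT={}
  B4: | IN={} | OUT={}
  B5: | IN={} | OUT={c+c}
  B6: | IN={} | OUT={}
  B7: | IN={} | OUT={}
  B8: | IN={} | OUT={}
  B9: | IN={} | OUT={}

Merge at B5: IN[B5] = OUT[B4] = {}
Applying B5's transfer function to that IN value gives OUT[B5] (row B5 above).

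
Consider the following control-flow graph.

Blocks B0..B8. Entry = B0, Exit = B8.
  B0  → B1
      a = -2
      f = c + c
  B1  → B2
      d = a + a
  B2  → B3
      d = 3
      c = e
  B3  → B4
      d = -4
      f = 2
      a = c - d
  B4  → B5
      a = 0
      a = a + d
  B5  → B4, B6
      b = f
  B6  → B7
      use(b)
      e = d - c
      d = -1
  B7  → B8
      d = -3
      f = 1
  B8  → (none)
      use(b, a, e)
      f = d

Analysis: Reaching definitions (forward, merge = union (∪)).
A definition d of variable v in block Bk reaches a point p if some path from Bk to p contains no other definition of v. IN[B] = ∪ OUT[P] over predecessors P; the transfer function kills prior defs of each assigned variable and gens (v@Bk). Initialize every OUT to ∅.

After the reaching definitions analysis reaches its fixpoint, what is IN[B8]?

Converged values:
  B0: | IN={} | OUT={a@B0, f@B0}
  B1: | IN={a@B0, f@B0} | OUT={a@B0, d@B1, f@B0}
  B2: | IN={a@B0, d@B1, f@B0} | OUT={a@B0, c@B2, d@B2, f@B0}
  B3: | IN={a@B0, c@B2, d@B2, f@B0} | OUT={a@B3, c@B2, d@B3, f@B3}
  B4: | IN={a@B3, a@B4, b@B5, c@B2, d@B3, f@B3} | OUT={a@B4, b@B5, c@B2, d@B3, f@B3}
  B5: | IN={a@B4, b@B5, c@B2, d@B3, f@B3} | OUT={a@B4, b@B5, c@B2, d@B3, f@B3}
  B6: | IN={a@B4, b@B5, c@B2, d@B3, f@B3} | OUT={a@B4, b@B5, c@B2, d@B6, e@B6, f@B3}
  B7: | IN={a@B4, b@B5, c@B2, d@B6, e@B6, f@B3} | OUT={a@B4, b@B5, c@B2, d@B7, e@B6, f@B7}
  B8: | IN={a@B4, b@B5, c@B2, d@B7, e@B6, f@B7} | OUT={a@B4, b@B5, c@B2, d@B7, e@B6, f@B8}

Merge at B8: IN[B8] = OUT[B7] = {a@B4, b@B5, c@B2, d@B7, e@B6, f@B7}

Answer: {a@B4, b@B5, c@B2, d@B7, e@B6, f@B7}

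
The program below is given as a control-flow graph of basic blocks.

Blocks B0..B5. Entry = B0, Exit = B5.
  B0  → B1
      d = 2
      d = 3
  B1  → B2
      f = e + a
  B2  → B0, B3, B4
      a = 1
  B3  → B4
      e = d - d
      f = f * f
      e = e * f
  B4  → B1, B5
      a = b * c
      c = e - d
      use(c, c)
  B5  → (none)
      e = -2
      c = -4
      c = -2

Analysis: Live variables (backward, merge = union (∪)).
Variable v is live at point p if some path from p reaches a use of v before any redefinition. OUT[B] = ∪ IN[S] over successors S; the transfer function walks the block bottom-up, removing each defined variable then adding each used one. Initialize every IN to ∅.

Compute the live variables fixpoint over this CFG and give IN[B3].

Converged values:
  B0:  IN={a, b, c, e}  OUT={a, b, c, d, e}
  B1:  IN={a, b, c, d, e}  OUT={b, c, d, e, f}
  B2:  IN={b, c, d, e, f}  OUT={a, b, c, d, e, f}
  B3:  IN={b, c, d, f}  OUT={b, c, d, e}
  B4:  IN={b, c, d, e}  OUT={a, b, c, d, e}
  B5:  IN={}  OUT={}

Merge at B3: OUT[B3] = IN[B4] = {b, c, d, e}
Applying B3's transfer function to that OUT value gives IN[B3] (row B3 above).

Answer: {b, c, d, f}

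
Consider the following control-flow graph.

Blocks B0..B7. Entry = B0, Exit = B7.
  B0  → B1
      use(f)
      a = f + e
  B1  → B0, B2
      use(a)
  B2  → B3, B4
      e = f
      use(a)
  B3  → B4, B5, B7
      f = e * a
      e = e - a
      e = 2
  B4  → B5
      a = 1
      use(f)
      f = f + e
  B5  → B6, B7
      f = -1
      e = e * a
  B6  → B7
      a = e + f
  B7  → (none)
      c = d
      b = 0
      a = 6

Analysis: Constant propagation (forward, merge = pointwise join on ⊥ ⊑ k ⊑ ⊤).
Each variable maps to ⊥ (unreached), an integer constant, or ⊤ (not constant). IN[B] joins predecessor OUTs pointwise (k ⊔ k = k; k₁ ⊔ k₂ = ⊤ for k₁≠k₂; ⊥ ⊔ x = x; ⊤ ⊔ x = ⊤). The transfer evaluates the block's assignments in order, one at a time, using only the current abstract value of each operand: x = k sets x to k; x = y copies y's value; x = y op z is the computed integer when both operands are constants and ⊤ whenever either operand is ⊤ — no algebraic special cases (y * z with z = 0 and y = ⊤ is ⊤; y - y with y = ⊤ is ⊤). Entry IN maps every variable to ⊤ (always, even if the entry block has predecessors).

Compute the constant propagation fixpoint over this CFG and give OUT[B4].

Per-block solution:
  B0: | IN=(all ⊤) | OUT=(all ⊤)
  B1: | IN=(all ⊤) | OUT=(all ⊤)
  B2: | IN=(all ⊤) | OUT=(all ⊤)
  B3: | IN=(all ⊤) | OUT={e:2; rest ⊤}
  B4: | IN=(all ⊤) | OUT={a:1; rest ⊤}
  B5: | IN=(all ⊤) | OUT={f:-1; rest ⊤}
  B6: | IN={f:-1; rest ⊤} | OUT={f:-1; rest ⊤}
  B7: | IN=(all ⊤) | OUT={a:6, b:0; rest ⊤}

Merge at B4: IN[B4] = OUT[B2] ⊔ OUT[B3] = {a: ⊤, b: ⊤, c: ⊤, d: ⊤, e: ⊤, f: ⊤}
Applying B4's transfer function to that IN value gives OUT[B4] (row B4 above).

Answer: {a: 1, b: ⊤, c: ⊤, d: ⊤, e: ⊤, f: ⊤}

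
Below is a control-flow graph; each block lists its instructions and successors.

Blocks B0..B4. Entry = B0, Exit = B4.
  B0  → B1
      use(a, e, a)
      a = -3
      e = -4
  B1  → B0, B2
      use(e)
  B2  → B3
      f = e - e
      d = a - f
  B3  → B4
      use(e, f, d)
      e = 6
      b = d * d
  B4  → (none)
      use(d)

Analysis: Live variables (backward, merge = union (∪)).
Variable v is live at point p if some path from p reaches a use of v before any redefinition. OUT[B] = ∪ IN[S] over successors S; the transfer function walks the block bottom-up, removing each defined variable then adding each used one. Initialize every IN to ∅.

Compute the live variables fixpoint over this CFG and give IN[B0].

Fixpoint table:
  B0:   IN={a, e}   OUT={a, e}
  B1:   IN={a, e}   OUT={a, e}
  B2:   IN={a, e}   OUT={d, e, f}
  B3:   IN={d, e, f}   OUT={d}
  B4:   IN={d}   OUT={}

Merge at B0: OUT[B0] = IN[B1] = {a, e}
Applying B0's transfer function to that OUT value gives IN[B0] (row B0 above).

Answer: {a, e}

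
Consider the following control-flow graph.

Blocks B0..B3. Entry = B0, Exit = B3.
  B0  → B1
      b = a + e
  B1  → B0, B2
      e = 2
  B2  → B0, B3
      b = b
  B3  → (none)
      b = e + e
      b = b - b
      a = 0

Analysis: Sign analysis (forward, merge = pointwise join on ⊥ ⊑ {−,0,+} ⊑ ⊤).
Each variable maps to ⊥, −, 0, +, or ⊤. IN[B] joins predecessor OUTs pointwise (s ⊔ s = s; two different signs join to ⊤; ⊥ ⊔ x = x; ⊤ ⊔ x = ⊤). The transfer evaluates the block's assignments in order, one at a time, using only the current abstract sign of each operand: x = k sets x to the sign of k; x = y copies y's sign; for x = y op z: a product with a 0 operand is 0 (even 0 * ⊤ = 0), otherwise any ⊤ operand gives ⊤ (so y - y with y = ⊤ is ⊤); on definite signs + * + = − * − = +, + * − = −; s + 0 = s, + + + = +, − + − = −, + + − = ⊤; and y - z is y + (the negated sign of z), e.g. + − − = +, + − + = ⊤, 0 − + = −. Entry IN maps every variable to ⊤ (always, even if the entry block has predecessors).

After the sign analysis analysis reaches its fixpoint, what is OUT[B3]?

Answer: {a: 0, b: ⊤, c: ⊤, d: ⊤, e: +, f: ⊤}

Working:
Per-block solution:
  B0:   IN=(all ⊤)   OUT=(all ⊤)
  B1:   IN=(all ⊤)   OUT={e:+; rest ⊤}
  B2:   IN={e:+; rest ⊤}   OUT={e:+; rest ⊤}
  B3:   IN={e:+; rest ⊤}   OUT={a:0, e:+; rest ⊤}

Merge at B3: IN[B3] = OUT[B2] = {a: ⊤, b: ⊤, c: ⊤, d: ⊤, e: +, f: ⊤}
Applying B3's transfer function to that IN value gives OUT[B3] (row B3 above).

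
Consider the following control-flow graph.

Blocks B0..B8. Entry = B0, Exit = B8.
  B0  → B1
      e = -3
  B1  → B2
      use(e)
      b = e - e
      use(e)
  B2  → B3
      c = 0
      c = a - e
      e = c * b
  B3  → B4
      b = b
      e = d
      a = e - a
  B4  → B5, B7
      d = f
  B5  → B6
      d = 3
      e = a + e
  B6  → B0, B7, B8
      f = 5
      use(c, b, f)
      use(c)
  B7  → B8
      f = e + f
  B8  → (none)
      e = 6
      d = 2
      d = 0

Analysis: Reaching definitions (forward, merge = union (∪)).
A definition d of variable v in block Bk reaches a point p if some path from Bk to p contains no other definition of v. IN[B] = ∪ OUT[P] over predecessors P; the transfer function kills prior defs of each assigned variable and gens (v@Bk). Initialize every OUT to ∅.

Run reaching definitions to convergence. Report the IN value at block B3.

Fixpoint table:
  B0:   IN={a@B3, b@B3, c@B2, d@B5, e@B5, f@B6}   OUT={a@B3, b@B3, c@B2, d@B5, e@B0, f@B6}
  B1:   IN={a@B3, b@B3, c@B2, d@B5, e@B0, f@B6}   OUT={a@B3, b@B1, c@B2, d@B5, e@B0, f@B6}
  B2:   IN={a@B3, b@B1, c@B2, d@B5, e@B0, f@B6}   OUT={a@B3, b@B1, c@B2, d@B5, e@B2, f@B6}
  B3:   IN={a@B3, b@B1, c@B2, d@B5, e@B2, f@B6}   OUT={a@B3, b@B3, c@B2, d@B5, e@B3, f@B6}
  B4:   IN={a@B3, b@B3, c@B2, d@B5, e@B3, f@B6}   OUT={a@B3, b@B3, c@B2, d@B4, e@B3, f@B6}
  B5:   IN={a@B3, b@B3, c@B2, d@B4, e@B3, f@B6}   OUT={a@B3, b@B3, c@B2, d@B5, e@B5, f@B6}
  B6:   IN={a@B3, b@B3, c@B2, d@B5, e@B5, f@B6}   OUT={a@B3, b@B3, c@B2, d@B5, e@B5, f@B6}
  B7:   IN={a@B3, b@B3, c@B2, d@B4, d@B5, e@B3, e@B5, f@B6}   OUT={a@B3, b@B3, c@B2, d@B4, d@B5, e@B3, e@B5, f@B7}
  B8:   IN={a@B3, b@B3, c@B2, d@B4, d@B5, e@B3, e@B5, f@B6, f@B7}   OUT={a@B3, b@B3, c@B2, d@B8, e@B8, f@B6, f@B7}

Merge at B3: IN[B3] = OUT[B2] = {a@B3, b@B1, c@B2, d@B5, e@B2, f@B6}

Answer: {a@B3, b@B1, c@B2, d@B5, e@B2, f@B6}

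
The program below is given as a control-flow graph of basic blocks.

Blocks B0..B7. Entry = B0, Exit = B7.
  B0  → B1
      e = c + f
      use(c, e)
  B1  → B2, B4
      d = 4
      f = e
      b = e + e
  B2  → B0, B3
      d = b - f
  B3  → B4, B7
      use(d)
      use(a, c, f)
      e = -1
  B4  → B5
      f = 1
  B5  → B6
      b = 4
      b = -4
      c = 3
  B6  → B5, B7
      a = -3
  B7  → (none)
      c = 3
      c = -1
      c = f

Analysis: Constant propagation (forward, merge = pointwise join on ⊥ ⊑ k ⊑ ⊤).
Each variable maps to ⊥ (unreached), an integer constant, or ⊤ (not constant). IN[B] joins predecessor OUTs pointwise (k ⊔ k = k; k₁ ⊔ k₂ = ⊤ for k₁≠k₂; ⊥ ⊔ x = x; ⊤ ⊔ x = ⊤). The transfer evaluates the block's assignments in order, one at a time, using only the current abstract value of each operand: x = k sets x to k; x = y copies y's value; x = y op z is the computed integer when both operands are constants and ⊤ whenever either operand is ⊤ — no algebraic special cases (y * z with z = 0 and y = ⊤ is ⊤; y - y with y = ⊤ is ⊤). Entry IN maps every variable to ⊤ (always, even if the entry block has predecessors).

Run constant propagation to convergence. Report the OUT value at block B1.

Per-block solution:
  B0:   IN=(all ⊤)   OUT=(all ⊤)
  B1:   IN=(all ⊤)   OUT={d:4; rest ⊤}
  B2:   IN={d:4; rest ⊤}   OUT=(all ⊤)
  B3:   IN=(all ⊤)   OUT={e:-1; rest ⊤}
  B4:   IN=(all ⊤)   OUT={f:1; rest ⊤}
  B5:   IN={f:1; rest ⊤}   OUT={b:-4, c:3, f:1; rest ⊤}
  B6:   IN={b:-4, c:3, f:1; rest ⊤}   OUT={a:-3, b:-4, c:3, f:1; rest ⊤}
  B7:   IN=(all ⊤)   OUT=(all ⊤)

Merge at B1: IN[B1] = OUT[B0] = {a: ⊤, b: ⊤, c: ⊤, d: ⊤, e: ⊤, f: ⊤}
Applying B1's transfer function to that IN value gives OUT[B1] (row B1 above).

Answer: {a: ⊤, b: ⊤, c: ⊤, d: 4, e: ⊤, f: ⊤}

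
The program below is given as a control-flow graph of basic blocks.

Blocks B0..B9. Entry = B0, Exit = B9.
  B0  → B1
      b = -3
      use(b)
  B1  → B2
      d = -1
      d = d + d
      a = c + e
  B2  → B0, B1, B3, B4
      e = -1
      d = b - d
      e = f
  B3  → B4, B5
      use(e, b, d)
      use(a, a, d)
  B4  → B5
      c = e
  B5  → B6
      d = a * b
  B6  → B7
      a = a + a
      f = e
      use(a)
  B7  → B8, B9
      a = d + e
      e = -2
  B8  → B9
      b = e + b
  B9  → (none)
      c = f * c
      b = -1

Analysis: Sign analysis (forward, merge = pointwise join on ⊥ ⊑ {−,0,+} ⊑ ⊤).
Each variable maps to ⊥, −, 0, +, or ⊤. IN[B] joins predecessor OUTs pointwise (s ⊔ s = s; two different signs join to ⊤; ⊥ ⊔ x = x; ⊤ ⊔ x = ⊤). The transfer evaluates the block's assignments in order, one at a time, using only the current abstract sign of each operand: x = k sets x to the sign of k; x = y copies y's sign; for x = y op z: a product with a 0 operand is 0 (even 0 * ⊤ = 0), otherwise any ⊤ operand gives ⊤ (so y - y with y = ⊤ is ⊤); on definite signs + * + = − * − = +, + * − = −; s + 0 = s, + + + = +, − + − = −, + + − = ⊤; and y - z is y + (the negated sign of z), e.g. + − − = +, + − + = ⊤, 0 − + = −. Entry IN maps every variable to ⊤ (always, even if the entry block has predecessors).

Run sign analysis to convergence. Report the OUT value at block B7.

Fixpoint table:
  B0: | IN=(all ⊤) | OUT={b:-; rest ⊤}
  B1: | IN={b:-; rest ⊤} | OUT={b:-, d:-; rest ⊤}
  B2: | IN={b:-, d:-; rest ⊤} | OUT={b:-; rest ⊤}
  B3: | IN={b:-; rest ⊤} | OUT={b:-; rest ⊤}
  B4: | IN={b:-; rest ⊤} | OUT={b:-; rest ⊤}
  B5: | IN={b:-; rest ⊤} | OUT={b:-; rest ⊤}
  B6: | IN={b:-; rest ⊤} | OUT={b:-; rest ⊤}
  B7: | IN={b:-; rest ⊤} | OUT={b:-, e:-; rest ⊤}
  B8: | IN={b:-, e:-; rest ⊤} | OUT={b:-, e:-; rest ⊤}
  B9: | IN={b:-, e:-; rest ⊤} | OUT={b:-, e:-; rest ⊤}

Merge at B7: IN[B7] = OUT[B6] = {a: ⊤, b: -, c: ⊤, d: ⊤, e: ⊤, f: ⊤}
Applying B7's transfer function to that IN value gives OUT[B7] (row B7 above).

Answer: {a: ⊤, b: -, c: ⊤, d: ⊤, e: -, f: ⊤}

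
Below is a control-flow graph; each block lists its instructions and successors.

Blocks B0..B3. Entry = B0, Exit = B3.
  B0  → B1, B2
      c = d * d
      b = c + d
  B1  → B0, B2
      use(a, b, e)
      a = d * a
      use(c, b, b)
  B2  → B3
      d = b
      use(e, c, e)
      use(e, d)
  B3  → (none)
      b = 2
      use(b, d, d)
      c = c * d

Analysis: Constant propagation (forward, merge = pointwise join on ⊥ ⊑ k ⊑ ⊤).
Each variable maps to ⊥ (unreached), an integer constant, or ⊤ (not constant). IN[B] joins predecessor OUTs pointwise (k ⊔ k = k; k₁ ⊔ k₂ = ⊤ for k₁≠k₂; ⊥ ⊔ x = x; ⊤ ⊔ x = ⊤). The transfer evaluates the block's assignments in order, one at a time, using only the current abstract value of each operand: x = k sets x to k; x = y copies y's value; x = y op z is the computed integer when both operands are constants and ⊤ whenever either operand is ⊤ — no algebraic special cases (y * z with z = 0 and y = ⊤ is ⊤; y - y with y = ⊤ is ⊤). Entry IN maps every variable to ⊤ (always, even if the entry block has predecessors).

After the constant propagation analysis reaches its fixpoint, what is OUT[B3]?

Answer: {a: ⊤, b: 2, c: ⊤, d: ⊤, e: ⊤, f: ⊤}

Derivation:
Per-block solution:
  B0: | IN=(all ⊤) | OUT=(all ⊤)
  B1: | IN=(all ⊤) | OUT=(all ⊤)
  B2: | IN=(all ⊤) | OUT=(all ⊤)
  B3: | IN=(all ⊤) | OUT={b:2; rest ⊤}

Merge at B3: IN[B3] = OUT[B2] = {a: ⊤, b: ⊤, c: ⊤, d: ⊤, e: ⊤, f: ⊤}
Applying B3's transfer function to that IN value gives OUT[B3] (row B3 above).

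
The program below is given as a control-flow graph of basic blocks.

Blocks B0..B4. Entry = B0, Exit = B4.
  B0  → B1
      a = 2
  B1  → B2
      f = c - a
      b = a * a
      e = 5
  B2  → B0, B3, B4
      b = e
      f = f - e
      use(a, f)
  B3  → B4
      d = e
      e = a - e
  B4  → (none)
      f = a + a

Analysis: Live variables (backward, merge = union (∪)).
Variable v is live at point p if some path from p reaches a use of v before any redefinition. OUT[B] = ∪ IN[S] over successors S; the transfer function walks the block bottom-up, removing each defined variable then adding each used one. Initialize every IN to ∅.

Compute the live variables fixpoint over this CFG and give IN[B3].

Answer: {a, e}

Working:
Fixpoint table:
  B0:   IN={c}   OUT={a, c}
  B1:   IN={a, c}   OUT={a, c, e, f}
  B2:   IN={a, c, e, f}   OUT={a, c, e}
  B3:   IN={a, e}   OUT={a}
  B4:   IN={a}   OUT={}

Merge at B3: OUT[B3] = IN[B4] = {a}
Applying B3's transfer function to that OUT value gives IN[B3] (row B3 above).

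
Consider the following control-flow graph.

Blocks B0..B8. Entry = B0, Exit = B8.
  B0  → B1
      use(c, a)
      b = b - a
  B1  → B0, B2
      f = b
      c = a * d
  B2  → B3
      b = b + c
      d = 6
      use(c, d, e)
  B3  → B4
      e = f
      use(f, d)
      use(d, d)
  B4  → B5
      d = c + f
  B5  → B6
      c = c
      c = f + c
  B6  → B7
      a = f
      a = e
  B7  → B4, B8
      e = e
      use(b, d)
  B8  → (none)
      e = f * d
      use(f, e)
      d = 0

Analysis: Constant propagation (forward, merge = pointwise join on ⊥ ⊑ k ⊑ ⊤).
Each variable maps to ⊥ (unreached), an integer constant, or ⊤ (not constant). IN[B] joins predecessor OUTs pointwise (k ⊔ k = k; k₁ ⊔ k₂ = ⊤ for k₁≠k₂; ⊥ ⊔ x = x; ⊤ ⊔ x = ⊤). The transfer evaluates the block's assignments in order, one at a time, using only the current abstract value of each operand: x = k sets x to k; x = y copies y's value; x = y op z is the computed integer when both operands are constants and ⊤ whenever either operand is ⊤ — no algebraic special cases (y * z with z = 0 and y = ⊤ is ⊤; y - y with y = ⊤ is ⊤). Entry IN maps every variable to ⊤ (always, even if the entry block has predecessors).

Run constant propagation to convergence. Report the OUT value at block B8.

Fixpoint table:
  B0:   IN=(all ⊤)   OUT=(all ⊤)
  B1:   IN=(all ⊤)   OUT=(all ⊤)
  B2:   IN=(all ⊤)   OUT={d:6; rest ⊤}
  B3:   IN={d:6; rest ⊤}   OUT={d:6; rest ⊤}
  B4:   IN=(all ⊤)   OUT=(all ⊤)
  B5:   IN=(all ⊤)   OUT=(all ⊤)
  B6:   IN=(all ⊤)   OUT=(all ⊤)
  B7:   IN=(all ⊤)   OUT=(all ⊤)
  B8:   IN=(all ⊤)   OUT={d:0; rest ⊤}

Merge at B8: IN[B8] = OUT[B7] = {a: ⊤, b: ⊤, c: ⊤, d: ⊤, e: ⊤, f: ⊤}
Applying B8's transfer function to that IN value gives OUT[B8] (row B8 above).

Answer: {a: ⊤, b: ⊤, c: ⊤, d: 0, e: ⊤, f: ⊤}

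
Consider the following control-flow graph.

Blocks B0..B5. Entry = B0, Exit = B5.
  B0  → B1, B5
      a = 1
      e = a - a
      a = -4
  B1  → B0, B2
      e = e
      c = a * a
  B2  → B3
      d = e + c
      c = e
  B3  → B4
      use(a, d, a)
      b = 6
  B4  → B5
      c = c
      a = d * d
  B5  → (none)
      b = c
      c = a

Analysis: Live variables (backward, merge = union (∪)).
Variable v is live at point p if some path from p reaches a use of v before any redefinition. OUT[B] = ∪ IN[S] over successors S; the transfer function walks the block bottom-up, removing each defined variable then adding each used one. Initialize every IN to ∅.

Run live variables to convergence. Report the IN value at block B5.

Per-block solution:
  B0:   IN={c}   OUT={a, c, e}
  B1:   IN={a, e}   OUT={a, c, e}
  B2:   IN={a, c, e}   OUT={a, c, d}
  B3:   IN={a, c, d}   OUT={c, d}
  B4:   IN={c, d}   OUT={a, c}
  B5:   IN={a, c}   OUT={}

B5 is the boundary node: OUT[B5] = {}
Applying B5's transfer function to that OUT value gives IN[B5] (row B5 above).

Answer: {a, c}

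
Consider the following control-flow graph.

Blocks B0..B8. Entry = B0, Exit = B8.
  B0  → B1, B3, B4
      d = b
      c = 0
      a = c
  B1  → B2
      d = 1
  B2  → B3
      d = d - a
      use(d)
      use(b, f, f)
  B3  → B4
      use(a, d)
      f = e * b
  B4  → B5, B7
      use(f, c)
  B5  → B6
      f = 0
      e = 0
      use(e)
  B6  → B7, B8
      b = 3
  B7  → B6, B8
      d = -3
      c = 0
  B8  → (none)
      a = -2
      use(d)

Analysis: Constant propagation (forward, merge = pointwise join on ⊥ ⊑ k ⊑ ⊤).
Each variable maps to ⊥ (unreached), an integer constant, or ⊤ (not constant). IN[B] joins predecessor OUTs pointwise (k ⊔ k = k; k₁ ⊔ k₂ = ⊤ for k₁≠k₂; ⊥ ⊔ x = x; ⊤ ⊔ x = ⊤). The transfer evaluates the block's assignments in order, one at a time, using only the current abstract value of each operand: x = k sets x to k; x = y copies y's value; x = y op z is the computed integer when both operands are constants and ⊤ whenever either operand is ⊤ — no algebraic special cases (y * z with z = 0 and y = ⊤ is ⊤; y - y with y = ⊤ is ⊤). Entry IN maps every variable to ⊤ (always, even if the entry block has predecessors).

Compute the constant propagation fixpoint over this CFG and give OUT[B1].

Fixpoint table:
  B0: | IN=(all ⊤) | OUT={a:0, c:0; rest ⊤}
  B1: | IN={a:0, c:0; rest ⊤} | OUT={a:0, c:0, d:1; rest ⊤}
  B2: | IN={a:0, c:0, d:1; rest ⊤} | OUT={a:0, c:0, d:1; rest ⊤}
  B3: | IN={a:0, c:0; rest ⊤} | OUT={a:0, c:0; rest ⊤}
  B4: | IN={a:0, c:0; rest ⊤} | OUT={a:0, c:0; rest ⊤}
  B5: | IN={a:0, c:0; rest ⊤} | OUT={a:0, c:0, e:0, f:0; rest ⊤}
  B6: | IN={a:0, c:0; rest ⊤} | OUT={a:0, b:3, c:0; rest ⊤}
  B7: | IN={a:0, c:0; rest ⊤} | OUT={a:0, c:0, d:-3; rest ⊤}
  B8: | IN={a:0, c:0; rest ⊤} | OUT={a:-2, c:0; rest ⊤}

Merge at B1: IN[B1] = OUT[B0] = {a: 0, b: ⊤, c: 0, d: ⊤, e: ⊤, f: ⊤}
Applying B1's transfer function to that IN value gives OUT[B1] (row B1 above).

Answer: {a: 0, b: ⊤, c: 0, d: 1, e: ⊤, f: ⊤}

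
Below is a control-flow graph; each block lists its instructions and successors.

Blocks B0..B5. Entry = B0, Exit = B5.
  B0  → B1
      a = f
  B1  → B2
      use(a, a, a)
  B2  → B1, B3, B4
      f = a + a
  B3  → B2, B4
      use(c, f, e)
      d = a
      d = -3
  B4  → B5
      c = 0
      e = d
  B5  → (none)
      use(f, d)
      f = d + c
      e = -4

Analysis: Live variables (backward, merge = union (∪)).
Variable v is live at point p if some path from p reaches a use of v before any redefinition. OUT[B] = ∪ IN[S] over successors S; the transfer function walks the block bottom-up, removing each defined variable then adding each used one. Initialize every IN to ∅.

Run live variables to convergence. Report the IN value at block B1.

Answer: {a, c, d, e}

Working:
Converged values:
  B0:  IN={c, d, e, f}  OUT={a, c, d, e}
  B1:  IN={a, c, d, e}  OUT={a, c, d, e}
  B2:  IN={a, c, d, e}  OUT={a, c, d, e, f}
  B3:  IN={a, c, e, f}  OUT={a, c, d, e, f}
  B4:  IN={d, f}  OUT={c, d, f}
  B5:  IN={c, d, f}  OUT={}

Merge at B1: OUT[B1] = IN[B2] = {a, c, d, e}
Applying B1's transfer function to that OUT value gives IN[B1] (row B1 above).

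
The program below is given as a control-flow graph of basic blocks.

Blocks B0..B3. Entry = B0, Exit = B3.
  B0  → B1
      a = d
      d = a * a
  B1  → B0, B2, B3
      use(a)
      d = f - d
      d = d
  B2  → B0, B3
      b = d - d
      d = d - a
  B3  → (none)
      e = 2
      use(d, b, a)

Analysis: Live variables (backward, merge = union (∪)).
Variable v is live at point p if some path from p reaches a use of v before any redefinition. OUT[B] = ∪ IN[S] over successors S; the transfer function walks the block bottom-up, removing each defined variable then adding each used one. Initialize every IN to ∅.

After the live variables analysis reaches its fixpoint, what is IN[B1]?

Converged values:
  B0:   IN={b, d, f}   OUT={a, b, d, f}
  B1:   IN={a, b, d, f}   OUT={a, b, d, f}
  B2:   IN={a, d, f}   OUT={a, b, d, f}
  B3:   IN={a, b, d}   OUT={}

Merge at B1: OUT[B1] = IN[B0] ⊔ IN[B2] ⊔ IN[B3] = {a, b, d, f}
Applying B1's transfer function to that OUT value gives IN[B1] (row B1 above).

Answer: {a, b, d, f}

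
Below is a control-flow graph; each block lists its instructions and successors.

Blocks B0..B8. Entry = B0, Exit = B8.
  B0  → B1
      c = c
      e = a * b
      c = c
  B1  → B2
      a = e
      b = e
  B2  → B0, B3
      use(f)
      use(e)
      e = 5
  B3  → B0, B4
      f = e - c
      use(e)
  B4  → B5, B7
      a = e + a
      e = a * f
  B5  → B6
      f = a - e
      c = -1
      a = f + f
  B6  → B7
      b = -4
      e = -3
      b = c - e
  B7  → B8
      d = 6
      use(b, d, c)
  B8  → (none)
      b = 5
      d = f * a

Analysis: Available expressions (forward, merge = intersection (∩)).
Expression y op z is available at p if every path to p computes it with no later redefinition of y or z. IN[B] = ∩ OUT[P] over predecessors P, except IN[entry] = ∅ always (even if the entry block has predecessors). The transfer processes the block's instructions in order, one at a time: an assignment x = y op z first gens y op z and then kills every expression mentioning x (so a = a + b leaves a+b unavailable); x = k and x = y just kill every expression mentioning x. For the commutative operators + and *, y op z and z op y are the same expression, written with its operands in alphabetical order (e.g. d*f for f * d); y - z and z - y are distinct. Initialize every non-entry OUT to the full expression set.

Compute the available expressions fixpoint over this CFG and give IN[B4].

Answer: {e-c}

Trace:
Fixpoint table:
  B0:  IN={}  OUT={a*b}
  B1:  IN={a*b}  OUT={}
  B2:  IN={}  OUT={}
  B3:  IN={}  OUT={e-c}
  B4:  IN={e-c}  OUT={a*f}
  B5:  IN={a*f}  OUT={f+f}
  B6:  IN={f+f}  OUT={c-e, f+f}
  B7:  IN={}  OUT={}
  B8:  IN={}  OUT={a*f}

Merge at B4: IN[B4] = OUT[B3] = {e-c}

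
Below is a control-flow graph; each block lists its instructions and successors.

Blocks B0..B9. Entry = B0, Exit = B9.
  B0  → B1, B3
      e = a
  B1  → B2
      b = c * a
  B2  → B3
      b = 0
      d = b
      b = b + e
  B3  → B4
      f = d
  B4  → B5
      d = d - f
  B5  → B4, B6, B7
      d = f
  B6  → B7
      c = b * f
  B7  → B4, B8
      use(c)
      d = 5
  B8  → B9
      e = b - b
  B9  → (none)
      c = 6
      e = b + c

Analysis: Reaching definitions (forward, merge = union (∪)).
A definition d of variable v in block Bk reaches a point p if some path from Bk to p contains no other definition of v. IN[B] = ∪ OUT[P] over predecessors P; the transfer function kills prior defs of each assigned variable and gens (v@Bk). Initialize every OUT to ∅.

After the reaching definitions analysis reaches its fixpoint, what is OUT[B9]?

Fixpoint table:
  B0:  IN={}  OUT={e@B0}
  B1:  IN={e@B0}  OUT={b@B1, e@B0}
  B2:  IN={b@B1, e@B0}  OUT={b@B2, d@B2, e@B0}
  B3:  IN={b@B2, d@B2, e@B0}  OUT={b@B2, d@B2, e@B0, f@B3}
  B4:  IN={b@B2, c@B6, d@B2, d@B5, d@B7, e@B0, f@B3}  OUT={b@B2, c@B6, d@B4, e@B0, f@B3}
  B5:  IN={b@B2, c@B6, d@B4, e@B0, f@B3}  OUT={b@B2, c@B6, d@B5, e@B0, f@B3}
  B6:  IN={b@B2, c@B6, d@B5, e@B0, f@B3}  OUT={b@B2, c@B6, d@B5, e@B0, f@B3}
  B7:  IN={b@B2, c@B6, d@B5, e@B0, f@B3}  OUT={b@B2, c@B6, d@B7, e@B0, f@B3}
  B8:  IN={b@B2, c@B6, d@B7, e@B0, f@B3}  OUT={b@B2, c@B6, d@B7, e@B8, f@B3}
  B9:  IN={b@B2, c@B6, d@B7, e@B8, f@B3}  OUT={b@B2, c@B9, d@B7, e@B9, f@B3}

Merge at B9: IN[B9] = OUT[B8] = {b@B2, c@B6, d@B7, e@B8, f@B3}
Applying B9's transfer function to that IN value gives OUT[B9] (row B9 above).

Answer: {b@B2, c@B9, d@B7, e@B9, f@B3}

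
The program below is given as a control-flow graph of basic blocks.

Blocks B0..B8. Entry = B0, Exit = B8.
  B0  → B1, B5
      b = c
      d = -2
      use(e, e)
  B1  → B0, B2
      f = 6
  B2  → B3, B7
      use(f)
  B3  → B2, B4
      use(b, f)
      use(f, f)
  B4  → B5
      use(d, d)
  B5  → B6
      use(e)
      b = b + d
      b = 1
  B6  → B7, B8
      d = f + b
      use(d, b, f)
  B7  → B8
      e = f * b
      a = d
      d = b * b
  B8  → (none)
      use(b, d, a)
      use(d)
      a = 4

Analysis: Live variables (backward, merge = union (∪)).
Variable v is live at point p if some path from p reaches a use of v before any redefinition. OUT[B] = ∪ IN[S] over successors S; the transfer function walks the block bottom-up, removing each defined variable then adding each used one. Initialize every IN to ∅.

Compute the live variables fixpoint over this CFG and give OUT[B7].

Answer: {a, b, d}

Working:
Fixpoint table:
  B0: | IN={a, c, e, f} | OUT={a, b, c, d, e, f}
  B1: | IN={a, b, c, d, e} | OUT={a, b, c, d, e, f}
  B2: | IN={a, b, d, e, f} | OUT={a, b, d, e, f}
  B3: | IN={a, b, d, e, f} | OUT={a, b, d, e, f}
  B4: | IN={a, b, d, e, f} | OUT={a, b, d, e, f}
  B5: | IN={a, b, d, e, f} | OUT={a, b, f}
  B6: | IN={a, b, f} | OUT={a, b, d, f}
  B7: | IN={b, d, f} | OUT={a, b, d}
  B8: | IN={a, b, d} | OUT={}

Merge at B7: OUT[B7] = IN[B8] = {a, b, d}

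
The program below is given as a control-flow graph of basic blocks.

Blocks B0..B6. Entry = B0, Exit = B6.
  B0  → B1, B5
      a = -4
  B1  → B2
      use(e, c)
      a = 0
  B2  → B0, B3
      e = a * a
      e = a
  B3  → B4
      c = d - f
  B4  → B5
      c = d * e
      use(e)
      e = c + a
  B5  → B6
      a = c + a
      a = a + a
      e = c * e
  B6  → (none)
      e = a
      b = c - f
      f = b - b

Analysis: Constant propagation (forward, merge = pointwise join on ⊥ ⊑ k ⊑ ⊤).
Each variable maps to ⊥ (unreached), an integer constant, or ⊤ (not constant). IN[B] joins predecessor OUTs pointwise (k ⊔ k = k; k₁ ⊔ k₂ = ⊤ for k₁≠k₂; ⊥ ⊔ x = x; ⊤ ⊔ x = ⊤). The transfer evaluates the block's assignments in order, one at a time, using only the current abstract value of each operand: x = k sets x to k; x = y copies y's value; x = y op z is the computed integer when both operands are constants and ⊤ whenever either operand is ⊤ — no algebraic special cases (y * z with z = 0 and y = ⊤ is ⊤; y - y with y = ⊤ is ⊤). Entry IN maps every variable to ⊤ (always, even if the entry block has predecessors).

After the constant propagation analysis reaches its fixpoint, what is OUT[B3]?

Fixpoint table:
  B0: | IN=(all ⊤) | OUT={a:-4; rest ⊤}
  B1: | IN={a:-4; rest ⊤} | OUT={a:0; rest ⊤}
  B2: | IN={a:0; rest ⊤} | OUT={a:0, e:0; rest ⊤}
  B3: | IN={a:0, e:0; rest ⊤} | OUT={a:0, e:0; rest ⊤}
  B4: | IN={a:0, e:0; rest ⊤} | OUT={a:0; rest ⊤}
  B5: | IN=(all ⊤) | OUT=(all ⊤)
  B6: | IN=(all ⊤) | OUT=(all ⊤)

Merge at B3: IN[B3] = OUT[B2] = {a: 0, b: ⊤, c: ⊤, d: ⊤, e: 0, f: ⊤}
Applying B3's transfer function to that IN value gives OUT[B3] (row B3 above).

Answer: {a: 0, b: ⊤, c: ⊤, d: ⊤, e: 0, f: ⊤}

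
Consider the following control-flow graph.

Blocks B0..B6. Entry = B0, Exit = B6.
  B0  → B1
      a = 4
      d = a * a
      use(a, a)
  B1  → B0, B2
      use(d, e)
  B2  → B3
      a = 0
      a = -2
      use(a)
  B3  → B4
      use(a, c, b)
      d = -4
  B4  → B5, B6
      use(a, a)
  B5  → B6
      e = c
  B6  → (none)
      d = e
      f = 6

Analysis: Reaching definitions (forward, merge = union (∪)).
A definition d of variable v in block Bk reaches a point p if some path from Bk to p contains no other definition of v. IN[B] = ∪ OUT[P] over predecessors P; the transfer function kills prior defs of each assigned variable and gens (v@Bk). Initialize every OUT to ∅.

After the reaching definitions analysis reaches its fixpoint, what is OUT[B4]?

Converged values:
  B0:  IN={a@B0, d@B0}  OUT={a@B0, d@B0}
  B1:  IN={a@B0, d@B0}  OUT={a@B0, d@B0}
  B2:  IN={a@B0, d@B0}  OUT={a@B2, d@B0}
  B3:  IN={a@B2, d@B0}  OUT={a@B2, d@B3}
  B4:  IN={a@B2, d@B3}  OUT={a@B2, d@B3}
  B5:  IN={a@B2, d@B3}  OUT={a@B2, d@B3, e@B5}
  B6:  IN={a@B2, d@B3, e@B5}  OUT={a@B2, d@B6, e@B5, f@B6}

Merge at B4: IN[B4] = OUT[B3] = {a@B2, d@B3}
Applying B4's transfer function to that IN value gives OUT[B4] (row B4 above).

Answer: {a@B2, d@B3}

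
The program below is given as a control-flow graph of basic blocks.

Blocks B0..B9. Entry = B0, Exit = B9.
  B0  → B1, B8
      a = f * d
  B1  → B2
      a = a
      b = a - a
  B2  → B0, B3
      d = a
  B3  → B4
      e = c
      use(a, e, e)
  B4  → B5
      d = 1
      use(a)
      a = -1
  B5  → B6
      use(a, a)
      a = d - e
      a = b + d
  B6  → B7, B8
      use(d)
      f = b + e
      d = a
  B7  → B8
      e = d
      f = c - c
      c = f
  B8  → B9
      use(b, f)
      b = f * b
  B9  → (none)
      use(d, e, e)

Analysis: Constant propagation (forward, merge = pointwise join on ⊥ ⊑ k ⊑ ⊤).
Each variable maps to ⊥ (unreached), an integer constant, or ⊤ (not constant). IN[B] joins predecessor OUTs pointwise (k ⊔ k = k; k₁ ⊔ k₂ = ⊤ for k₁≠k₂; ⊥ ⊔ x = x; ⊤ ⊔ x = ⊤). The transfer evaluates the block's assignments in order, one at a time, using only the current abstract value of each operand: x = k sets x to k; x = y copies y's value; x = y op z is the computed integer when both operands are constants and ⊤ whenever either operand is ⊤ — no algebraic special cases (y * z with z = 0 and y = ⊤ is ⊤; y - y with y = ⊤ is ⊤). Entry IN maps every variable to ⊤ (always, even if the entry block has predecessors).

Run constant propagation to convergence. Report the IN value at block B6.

Converged values:
  B0:  IN=(all ⊤)  OUT=(all ⊤)
  B1:  IN=(all ⊤)  OUT=(all ⊤)
  B2:  IN=(all ⊤)  OUT=(all ⊤)
  B3:  IN=(all ⊤)  OUT=(all ⊤)
  B4:  IN=(all ⊤)  OUT={a:-1, d:1; rest ⊤}
  B5:  IN={a:-1, d:1; rest ⊤}  OUT={d:1; rest ⊤}
  B6:  IN={d:1; rest ⊤}  OUT=(all ⊤)
  B7:  IN=(all ⊤)  OUT=(all ⊤)
  B8:  IN=(all ⊤)  OUT=(all ⊤)
  B9:  IN=(all ⊤)  OUT=(all ⊤)

Merge at B6: IN[B6] = OUT[B5] = {a: ⊤, b: ⊤, c: ⊤, d: 1, e: ⊤, f: ⊤}

Answer: {a: ⊤, b: ⊤, c: ⊤, d: 1, e: ⊤, f: ⊤}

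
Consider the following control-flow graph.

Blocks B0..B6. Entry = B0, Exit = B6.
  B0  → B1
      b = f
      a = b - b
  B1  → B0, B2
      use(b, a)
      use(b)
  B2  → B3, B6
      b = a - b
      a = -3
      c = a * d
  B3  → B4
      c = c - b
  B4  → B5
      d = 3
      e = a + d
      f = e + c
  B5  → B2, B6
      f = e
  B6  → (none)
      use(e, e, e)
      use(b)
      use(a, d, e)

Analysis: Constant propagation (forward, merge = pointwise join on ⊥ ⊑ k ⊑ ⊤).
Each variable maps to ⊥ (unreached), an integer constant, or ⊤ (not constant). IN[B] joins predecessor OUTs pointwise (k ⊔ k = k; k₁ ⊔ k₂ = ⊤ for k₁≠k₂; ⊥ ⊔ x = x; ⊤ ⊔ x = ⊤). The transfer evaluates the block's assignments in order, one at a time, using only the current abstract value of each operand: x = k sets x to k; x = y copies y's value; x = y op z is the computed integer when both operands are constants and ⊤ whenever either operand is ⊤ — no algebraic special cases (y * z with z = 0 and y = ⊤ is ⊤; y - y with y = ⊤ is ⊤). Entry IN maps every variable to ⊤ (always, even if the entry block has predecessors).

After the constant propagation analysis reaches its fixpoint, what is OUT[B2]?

Answer: {a: -3, b: ⊤, c: ⊤, d: ⊤, e: ⊤, f: ⊤}

Trace:
Converged values:
  B0:   IN=(all ⊤)   OUT=(all ⊤)
  B1:   IN=(all ⊤)   OUT=(all ⊤)
  B2:   IN=(all ⊤)   OUT={a:-3; rest ⊤}
  B3:   IN={a:-3; rest ⊤}   OUT={a:-3; rest ⊤}
  B4:   IN={a:-3; rest ⊤}   OUT={a:-3, d:3, e:0; rest ⊤}
  B5:   IN={a:-3, d:3, e:0; rest ⊤}   OUT={a:-3, d:3, e:0, f:0; rest ⊤}
  B6:   IN={a:-3; rest ⊤}   OUT={a:-3; rest ⊤}

Merge at B2: IN[B2] = OUT[B1] ⊔ OUT[B5] = {a: ⊤, b: ⊤, c: ⊤, d: ⊤, e: ⊤, f: ⊤}
Applying B2's transfer function to that IN value gives OUT[B2] (row B2 above).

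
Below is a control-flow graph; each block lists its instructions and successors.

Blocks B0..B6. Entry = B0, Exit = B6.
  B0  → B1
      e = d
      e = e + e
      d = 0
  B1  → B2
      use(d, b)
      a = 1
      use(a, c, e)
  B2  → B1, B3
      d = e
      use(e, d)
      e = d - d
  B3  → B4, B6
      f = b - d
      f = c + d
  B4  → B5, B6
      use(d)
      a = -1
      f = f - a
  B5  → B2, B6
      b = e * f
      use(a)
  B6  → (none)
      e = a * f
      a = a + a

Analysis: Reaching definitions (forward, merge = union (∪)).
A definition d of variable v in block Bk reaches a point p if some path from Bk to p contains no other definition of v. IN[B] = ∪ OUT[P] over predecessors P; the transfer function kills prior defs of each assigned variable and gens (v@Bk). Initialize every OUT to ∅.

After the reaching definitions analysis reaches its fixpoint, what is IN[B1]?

Answer: {a@B1, a@B4, b@B5, d@B0, d@B2, e@B0, e@B2, f@B4}

Working:
Fixpoint table:
  B0: | IN={} | OUT={d@B0, e@B0}
  B1: | IN={a@B1, a@B4, b@B5, d@B0, d@B2, e@B0, e@B2, f@B4} | OUT={a@B1, b@B5, d@B0, d@B2, e@B0, e@B2, f@B4}
  B2: | IN={a@B1, a@B4, b@B5, d@B0, d@B2, e@B0, e@B2, f@B4} | OUT={a@B1, a@B4, b@B5, d@B2, e@B2, f@B4}
  B3: | IN={a@B1, a@B4, b@B5, d@B2, e@B2, f@B4} | OUT={a@B1, a@B4, b@B5, d@B2, e@B2, f@B3}
  B4: | IN={a@B1, a@B4, b@B5, d@B2, e@B2, f@B3} | OUT={a@B4, b@B5, d@B2, e@B2, f@B4}
  B5: | IN={a@B4, b@B5, d@B2, e@B2, f@B4} | OUT={a@B4, b@B5, d@B2, e@B2, f@B4}
  B6: | IN={a@B1, a@B4, b@B5, d@B2, e@B2, f@B3, f@B4} | OUT={a@B6, b@B5, d@B2, e@B6, f@B3, f@B4}

Merge at B1: IN[B1] = OUT[B0] ⊔ OUT[B2] = {a@B1, a@B4, b@B5, d@B0, d@B2, e@B0, e@B2, f@B4}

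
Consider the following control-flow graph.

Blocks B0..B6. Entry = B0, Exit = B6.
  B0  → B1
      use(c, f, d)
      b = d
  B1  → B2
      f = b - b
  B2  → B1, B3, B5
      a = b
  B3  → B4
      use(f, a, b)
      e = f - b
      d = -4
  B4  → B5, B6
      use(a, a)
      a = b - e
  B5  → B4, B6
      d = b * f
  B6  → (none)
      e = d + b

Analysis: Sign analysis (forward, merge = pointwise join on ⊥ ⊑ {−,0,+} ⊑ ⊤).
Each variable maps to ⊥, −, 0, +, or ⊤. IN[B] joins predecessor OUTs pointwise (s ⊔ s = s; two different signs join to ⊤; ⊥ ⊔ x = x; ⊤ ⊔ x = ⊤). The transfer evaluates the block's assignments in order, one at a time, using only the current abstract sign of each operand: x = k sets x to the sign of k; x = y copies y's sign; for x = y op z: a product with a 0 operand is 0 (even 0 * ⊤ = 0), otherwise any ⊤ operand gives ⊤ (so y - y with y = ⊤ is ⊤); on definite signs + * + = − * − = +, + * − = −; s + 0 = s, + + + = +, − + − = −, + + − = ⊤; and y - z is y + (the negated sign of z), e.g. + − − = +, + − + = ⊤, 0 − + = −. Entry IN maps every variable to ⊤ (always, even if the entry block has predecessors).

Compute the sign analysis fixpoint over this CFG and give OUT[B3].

Answer: {a: ⊤, b: ⊤, c: ⊤, d: -, e: ⊤, f: ⊤}

Working:
Per-block solution:
  B0:   IN=(all ⊤)   OUT=(all ⊤)
  B1:   IN=(all ⊤)   OUT=(all ⊤)
  B2:   IN=(all ⊤)   OUT=(all ⊤)
  B3:   IN=(all ⊤)   OUT={d:-; rest ⊤}
  B4:   IN=(all ⊤)   OUT=(all ⊤)
  B5:   IN=(all ⊤)   OUT=(all ⊤)
  B6:   IN=(all ⊤)   OUT=(all ⊤)

Merge at B3: IN[B3] = OUT[B2] = {a: ⊤, b: ⊤, c: ⊤, d: ⊤, e: ⊤, f: ⊤}
Applying B3's transfer function to that IN value gives OUT[B3] (row B3 above).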